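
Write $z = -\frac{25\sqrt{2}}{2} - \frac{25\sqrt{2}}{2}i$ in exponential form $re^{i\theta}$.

r = |z| = sqrt((-25*sqrt(2)/2)^2 + (-25*sqrt(2)/2)^2) = sqrt(625/2 + 625/2) = sqrt(625) = 25
θ = arctan(b/a) = arctan(-17.6777/-17.6777) (quadrant-adjusted) = -135° = -3π/4
z = 25e^(-i*3π/4)


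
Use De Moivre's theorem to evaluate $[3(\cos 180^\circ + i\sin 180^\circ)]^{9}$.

By De Moivre: z^n = r^n(cos(nθ) + i sin(nθ))
= 3^9(cos(9*180°) + i sin(9*180°))
= 19683(cos 180° + i sin 180°)
= -19683


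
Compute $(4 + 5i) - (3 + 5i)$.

(4 - 3) + (5 - 5)i = 1


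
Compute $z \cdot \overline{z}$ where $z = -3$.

z * conjugate(z) = |z|^2 = a^2 + b^2
= (-3)^2 + 0^2 = 9


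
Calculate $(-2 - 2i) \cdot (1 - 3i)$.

(a1*a2 - b1*b2) + (a1*b2 + b1*a2)i
= (-2 - 6) + (6 + (-2))i
= -8 + 4i


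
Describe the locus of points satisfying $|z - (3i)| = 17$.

|z - z0| = r describes a circle centered at z0 with radius r
Here z0 = 3i and r = 17
Locus: Circle centered at (0, 3) with radius 17


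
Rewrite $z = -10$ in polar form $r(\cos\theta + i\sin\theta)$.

r = |z| = sqrt(a^2 + b^2) = sqrt((-10)^2 + (0)^2) = sqrt(100 + 0) = sqrt(100) = 10
b = 0 and a < 0, so z lies on the negative real axis: θ = 180°
z = 10(cos 180° + i sin 180°)


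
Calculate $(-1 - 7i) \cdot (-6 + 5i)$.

(a1*a2 - b1*b2) + (a1*b2 + b1*a2)i
= (6 - (-35)) + (-5 + 42)i
= 41 + 37i


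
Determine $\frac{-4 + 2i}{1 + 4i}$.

Multiply numerator and denominator by conjugate (1 - 4i):
= (-4 + 2i)(1 - 4i) / (1^2 + 4^2)
= (4 + 18i) / 17
= 4/17 + (18/17)i


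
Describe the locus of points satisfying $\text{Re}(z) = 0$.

Re(z) = x where z = x + yi; the equation x = 0 is satisfied by all points with that x-coordinate
Locus: Vertical line x = 0


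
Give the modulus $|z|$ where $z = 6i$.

|z| = sqrt(a^2 + b^2) = sqrt(0^2 + 6^2) = sqrt(36) = 6


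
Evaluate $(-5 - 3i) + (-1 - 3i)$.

(-5 + (-1)) + (-3 + (-3))i = -6 - 6i


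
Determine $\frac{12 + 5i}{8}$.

Divisor is real, so divide each part by 8:
= 3/2 + (5/8)i


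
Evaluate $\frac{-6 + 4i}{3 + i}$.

Multiply numerator and denominator by conjugate (3 - i):
= (-6 + 4i)(3 - i) / (3^2 + 1^2)
= (-14 + 18i) / 10
Divide through by 2: (-7 + 9i) / 5
= -7/5 + (9/5)i


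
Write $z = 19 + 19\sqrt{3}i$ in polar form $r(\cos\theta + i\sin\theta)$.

r = |z| = sqrt(a^2 + b^2) = sqrt((19)^2 + (19*sqrt(3))^2) = sqrt(361 + 1083) = sqrt(1444) = 38
θ = arctan(b/a) = arctan(32.909/19) (quadrant-adjusted) = 60°
z = 38(cos 60° + i sin 60°)


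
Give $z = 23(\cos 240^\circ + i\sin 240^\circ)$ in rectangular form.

a = r cos θ = 23 * -1/2 = -23/2
b = r sin θ = 23 * -sqrt(3)/2 = -23*sqrt(3)/2
z = -23/2 - (23*sqrt(3)/2)i


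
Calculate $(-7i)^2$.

(a + bi)^2 = a^2 - b^2 + 2abi
= 0^2 - (-7)^2 + 2*0*(-7)i
= -49


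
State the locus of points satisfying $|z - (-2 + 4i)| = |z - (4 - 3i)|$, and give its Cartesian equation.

|z - z1| = |z - z2| means z is equidistant from z1 and z2,
i.e. the perpendicular bisector of the segment from (-2, 4) to (4, -3) (midpoint (1, 1/2)).
With z = x + yi, square both sides:
(x - (-2))^2 + (y - 4)^2 = (x - 4)^2 + (y - (-3))^2
The x^2 and y^2 terms cancel: 12x + (-14)y = 25 - 20 = 5
Simplify: 12x - 14y = 5
Locus: Perpendicular bisector of the segment from (-2, 4) to (4, -3): the line 12x - 14y = 5


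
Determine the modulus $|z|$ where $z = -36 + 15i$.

|z| = sqrt(a^2 + b^2) = sqrt((-36)^2 + 15^2) = sqrt(1521) = 39


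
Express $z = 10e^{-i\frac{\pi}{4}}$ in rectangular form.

a = r cos θ = 10 * sqrt(2)/2 = 5*sqrt(2)
b = r sin θ = 10 * -sqrt(2)/2 = -5*sqrt(2)
z = 5*sqrt(2) - 5*sqrt(2)i


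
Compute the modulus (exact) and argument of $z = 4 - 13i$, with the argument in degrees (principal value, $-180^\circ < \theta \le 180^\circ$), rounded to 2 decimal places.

|z| = sqrt(4^2 + (-13)^2) = sqrt(185)
arg(z) = arctan(b/a) = arctan(-13/4) (quadrant-adjusted) = -72.90°


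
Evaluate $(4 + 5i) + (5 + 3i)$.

(4 + 5) + (5 + 3)i = 9 + 8i


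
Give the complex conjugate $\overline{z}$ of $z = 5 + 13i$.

If z = a + bi, then conjugate(z) = a - bi
conjugate(5 + 13i) = 5 - 13i


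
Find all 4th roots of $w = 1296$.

|w| = 1296, arg(w) = 0°
Root modulus = 1296^(1/4) = 6
Root arguments: θ_k = (0° + 360°k)/4 for k = 0, 1, ..., 3
Roots: 6, 6i, -6, -6i


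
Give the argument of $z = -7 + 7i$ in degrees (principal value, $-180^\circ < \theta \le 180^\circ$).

θ = arctan(b/a) = arctan(7/-7) (quadrant-adjusted) = 135°


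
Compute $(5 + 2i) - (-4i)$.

(5 - 0) + (2 - (-4))i = 5 + 6i


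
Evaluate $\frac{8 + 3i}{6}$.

Divisor is real, so divide each part by 6:
= 4/3 + (1/2)i


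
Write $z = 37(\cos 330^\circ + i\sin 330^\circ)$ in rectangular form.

a = r cos θ = 37 * sqrt(3)/2 = 37*sqrt(3)/2
b = r sin θ = 37 * -1/2 = -37/2
z = 37*sqrt(3)/2 - (37/2)i


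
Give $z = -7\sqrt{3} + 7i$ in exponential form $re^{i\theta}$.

r = |z| = sqrt((-7*sqrt(3))^2 + (7)^2) = sqrt(147 + 49) = sqrt(196) = 14
θ = arctan(b/a) = arctan(7/-12.1244) (quadrant-adjusted) = 150° = 5π/6
z = 14e^(i*5π/6)


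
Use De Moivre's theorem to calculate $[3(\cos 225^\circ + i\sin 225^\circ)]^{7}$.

By De Moivre: z^n = r^n(cos(nθ) + i sin(nθ))
= 3^7(cos(7*225°) + i sin(7*225°))
= 2187(cos 135° + i sin 135°)
= -2187*sqrt(2)/2 + (2187*sqrt(2)/2)i


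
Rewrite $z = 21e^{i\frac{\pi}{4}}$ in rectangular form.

a = r cos θ = 21 * sqrt(2)/2 = 21*sqrt(2)/2
b = r sin θ = 21 * sqrt(2)/2 = 21*sqrt(2)/2
z = 21*sqrt(2)/2 + (21*sqrt(2)/2)i


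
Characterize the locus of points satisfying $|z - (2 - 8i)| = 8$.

|z - z0| = r describes a circle centered at z0 with radius r
Here z0 = 2 - 8i and r = 8
Locus: Circle centered at (2, -8) with radius 8


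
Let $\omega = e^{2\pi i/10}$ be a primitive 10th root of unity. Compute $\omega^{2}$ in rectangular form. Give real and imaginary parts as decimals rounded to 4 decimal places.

ω^2 = e^(2πi·2/10) = e^(i·2π/5)
= cos(2π/5) + i sin(2π/5)
= 0.3090 + 0.9511i


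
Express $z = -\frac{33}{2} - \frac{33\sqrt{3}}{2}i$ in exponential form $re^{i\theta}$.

r = |z| = sqrt((-33/2)^2 + (-33*sqrt(3)/2)^2) = sqrt(1089/4 + 3267/4) = sqrt(1089) = 33
θ = arctan(b/a) = arctan(-28.5788/-16.5) (quadrant-adjusted) = 240° = 4π/3
z = 33e^(i*4π/3)


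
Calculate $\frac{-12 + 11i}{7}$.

Divisor is real, so divide each part by 7:
= -12/7 + (11/7)i


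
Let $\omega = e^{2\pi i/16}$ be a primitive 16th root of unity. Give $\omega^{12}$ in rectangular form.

ω^12 = e^(2πi·12/16) = e^(i·3π/2)
= cos(3π/2) + i sin(3π/2)
= -i


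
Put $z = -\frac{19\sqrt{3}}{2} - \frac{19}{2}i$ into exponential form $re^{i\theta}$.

r = |z| = sqrt((-19*sqrt(3)/2)^2 + (-19/2)^2) = sqrt(1083/4 + 361/4) = sqrt(361) = 19
θ = arctan(b/a) = arctan(-9.5/-16.4545) (quadrant-adjusted) = -150° = -5π/6
z = 19e^(-i*5π/6)


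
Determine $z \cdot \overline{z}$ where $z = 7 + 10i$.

z * conjugate(z) = |z|^2 = a^2 + b^2
= 7^2 + 10^2 = 149


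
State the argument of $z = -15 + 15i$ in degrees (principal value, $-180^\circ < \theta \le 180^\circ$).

θ = arctan(b/a) = arctan(15/-15) (quadrant-adjusted) = 135°


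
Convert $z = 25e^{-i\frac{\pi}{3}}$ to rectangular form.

a = r cos θ = 25 * 1/2 = 25/2
b = r sin θ = 25 * -sqrt(3)/2 = -25*sqrt(3)/2
z = 25/2 - (25*sqrt(3)/2)i


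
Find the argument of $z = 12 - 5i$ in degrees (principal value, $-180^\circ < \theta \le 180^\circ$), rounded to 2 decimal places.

θ = arctan(b/a) = arctan(-5/12) (quadrant-adjusted) = -22.62°


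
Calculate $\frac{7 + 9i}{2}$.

Divisor is real, so divide each part by 2:
= 7/2 + (9/2)i


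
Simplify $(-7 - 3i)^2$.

(a + bi)^2 = a^2 - b^2 + 2abi
= (-7)^2 - (-3)^2 + 2*(-7)*(-3)i
= 40 + 42i


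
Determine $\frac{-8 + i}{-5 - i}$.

Multiply numerator and denominator by conjugate (-5 + i):
= (-8 + i)(-5 + i) / ((-5)^2 + (-1)^2)
= (39 - 13i) / 26
Divide through by 13: (3 - i) / 2
= 3/2 - (1/2)i


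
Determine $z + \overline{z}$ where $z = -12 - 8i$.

z + conjugate(z) = (a + bi) + (a - bi) = 2a
= 2 * (-12) = -24


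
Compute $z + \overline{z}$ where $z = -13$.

z + conjugate(z) = (a + bi) + (a - bi) = 2a
= 2 * (-13) = -26


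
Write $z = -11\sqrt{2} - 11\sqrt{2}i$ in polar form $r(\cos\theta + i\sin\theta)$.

r = |z| = sqrt(a^2 + b^2) = sqrt((-11*sqrt(2))^2 + (-11*sqrt(2))^2) = sqrt(242 + 242) = sqrt(484) = 22
θ = arctan(b/a) = arctan(-15.5563/-15.5563) (quadrant-adjusted) = 225°
z = 22(cos 225° + i sin 225°)


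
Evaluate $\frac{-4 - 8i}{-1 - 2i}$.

Multiply numerator and denominator by conjugate (-1 + 2i):
= (-4 - 8i)(-1 + 2i) / ((-1)^2 + (-2)^2)
= (20) / 5
= 4


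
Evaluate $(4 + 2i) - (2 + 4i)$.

(4 - 2) + (2 - 4)i = 2 - 2i


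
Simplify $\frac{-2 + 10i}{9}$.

Divisor is real, so divide each part by 9:
= -2/9 + (10/9)i


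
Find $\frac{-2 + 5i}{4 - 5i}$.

Multiply numerator and denominator by conjugate (4 + 5i):
= (-2 + 5i)(4 + 5i) / (4^2 + (-5)^2)
= (-33 + 10i) / 41
= -33/41 + (10/41)i


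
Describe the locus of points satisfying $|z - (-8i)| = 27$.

|z - z0| = r describes a circle centered at z0 with radius r
Here z0 = -8i and r = 27
Locus: Circle centered at (0, -8) with radius 27


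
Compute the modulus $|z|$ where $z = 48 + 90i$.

|z| = sqrt(a^2 + b^2) = sqrt(48^2 + 90^2) = sqrt(10404) = 102


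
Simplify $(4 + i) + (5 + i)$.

(4 + 5) + (1 + 1)i = 9 + 2i


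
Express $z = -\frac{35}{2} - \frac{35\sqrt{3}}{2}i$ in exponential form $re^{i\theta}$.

r = |z| = sqrt((-35/2)^2 + (-35*sqrt(3)/2)^2) = sqrt(1225/4 + 3675/4) = sqrt(1225) = 35
θ = arctan(b/a) = arctan(-30.3109/-17.5) (quadrant-adjusted) = -120° = -2π/3
z = 35e^(-i*2π/3)


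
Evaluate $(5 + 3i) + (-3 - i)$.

(5 + (-3)) + (3 + (-1))i = 2 + 2i


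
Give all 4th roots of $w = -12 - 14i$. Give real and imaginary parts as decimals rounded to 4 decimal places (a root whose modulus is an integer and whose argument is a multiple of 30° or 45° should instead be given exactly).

|w| = sqrt(340) ≈ 18.439089, arg(w) ≈ 229.398705°
Root modulus = sqrt(340)^(1/4) ≈ 2.072215
Root arguments: θ_k = (arg(w) + 360°k)/4 for k = 0, 1, ..., 3
Compute each root as (root modulus)(cos θ_k + i sin θ_k) using full-precision intermediates, then round to 4 decimal places.
Roots: 1.1180 + 1.7448i, -1.7448 + 1.1180i, -1.1180 - 1.7448i, 1.7448 - 1.1180i


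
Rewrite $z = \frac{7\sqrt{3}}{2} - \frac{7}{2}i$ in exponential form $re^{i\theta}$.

r = |z| = sqrt((7*sqrt(3)/2)^2 + (-7/2)^2) = sqrt(147/4 + 49/4) = sqrt(49) = 7
θ = arctan(b/a) = arctan(-3.5/6.0622) (quadrant-adjusted) = -30° = -π/6
z = 7e^(-i*π/6)


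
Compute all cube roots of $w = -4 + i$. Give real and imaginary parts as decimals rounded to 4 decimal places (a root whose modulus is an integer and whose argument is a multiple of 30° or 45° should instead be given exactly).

|w| = sqrt(17) ≈ 4.123106, arg(w) ≈ 165.963757°
Root modulus = sqrt(17)^(1/3) ≈ 1.603522
Root arguments: θ_k = (arg(w) + 360°k)/3 for k = 0, 1, ..., 2
Compute each root as (root modulus)(cos θ_k + i sin θ_k) using full-precision intermediates, then round to 4 decimal places.
Roots: 0.9124 + 1.3187i, -1.5982 + 0.1308i, 0.6858 - 1.4495i


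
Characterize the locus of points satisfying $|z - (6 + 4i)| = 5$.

|z - z0| = r describes a circle centered at z0 with radius r
Here z0 = 6 + 4i and r = 5
Locus: Circle centered at (6, 4) with radius 5


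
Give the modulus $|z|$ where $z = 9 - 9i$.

|z| = sqrt(a^2 + b^2) = sqrt(9^2 + (-9)^2) = sqrt(162) = sqrt(162)


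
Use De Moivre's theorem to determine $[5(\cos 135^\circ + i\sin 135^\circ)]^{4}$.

By De Moivre: z^n = r^n(cos(nθ) + i sin(nθ))
= 5^4(cos(4*135°) + i sin(4*135°))
= 625(cos 180° + i sin 180°)
= -625


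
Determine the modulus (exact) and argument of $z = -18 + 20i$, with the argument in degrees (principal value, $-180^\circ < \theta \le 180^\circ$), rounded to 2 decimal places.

|z| = sqrt((-18)^2 + 20^2) = sqrt(724)
arg(z) = arctan(b/a) = arctan(20/-18) (quadrant-adjusted) = 131.99°


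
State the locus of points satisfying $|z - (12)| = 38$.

|z - z0| = r describes a circle centered at z0 with radius r
Here z0 = 12 and r = 38
Locus: Circle centered at (12, 0) with radius 38


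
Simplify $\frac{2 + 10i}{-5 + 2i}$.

Multiply numerator and denominator by conjugate (-5 - 2i):
= (2 + 10i)(-5 - 2i) / ((-5)^2 + 2^2)
= (10 - 54i) / 29
= 10/29 - (54/29)i


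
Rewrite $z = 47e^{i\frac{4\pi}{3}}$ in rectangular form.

a = r cos θ = 47 * -1/2 = -47/2
b = r sin θ = 47 * -sqrt(3)/2 = -47*sqrt(3)/2
z = -47/2 - (47*sqrt(3)/2)i


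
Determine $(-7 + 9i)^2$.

(a + bi)^2 = a^2 - b^2 + 2abi
= (-7)^2 - 9^2 + 2*(-7)*9i
= -32 - 126i


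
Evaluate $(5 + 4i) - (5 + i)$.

(5 - 5) + (4 - 1)i = 3i


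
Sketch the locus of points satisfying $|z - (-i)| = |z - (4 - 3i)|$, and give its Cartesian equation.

|z - z1| = |z - z2| means z is equidistant from z1 and z2,
i.e. the perpendicular bisector of the segment from (0, -1) to (4, -3) (midpoint (2, -2)).
With z = x + yi, square both sides:
(x - 0)^2 + (y - (-1))^2 = (x - 4)^2 + (y - (-3))^2
The x^2 and y^2 terms cancel: 8x + (-4)y = 25 - 1 = 24
Simplify: 2x - y = 6
Locus: Perpendicular bisector of the segment from (0, -1) to (4, -3): the line 2x - y = 6


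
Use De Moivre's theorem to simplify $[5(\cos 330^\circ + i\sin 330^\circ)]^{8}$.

By De Moivre: z^n = r^n(cos(nθ) + i sin(nθ))
= 5^8(cos(8*330°) + i sin(8*330°))
= 390625(cos 120° + i sin 120°)
= -390625/2 + (390625*sqrt(3)/2)i


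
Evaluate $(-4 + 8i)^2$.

(a + bi)^2 = a^2 - b^2 + 2abi
= (-4)^2 - 8^2 + 2*(-4)*8i
= -48 - 64i


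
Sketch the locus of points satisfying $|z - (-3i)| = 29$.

|z - z0| = r describes a circle centered at z0 with radius r
Here z0 = -3i and r = 29
Locus: Circle centered at (0, -3) with radius 29


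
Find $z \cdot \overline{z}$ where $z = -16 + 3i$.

z * conjugate(z) = |z|^2 = a^2 + b^2
= (-16)^2 + 3^2 = 265


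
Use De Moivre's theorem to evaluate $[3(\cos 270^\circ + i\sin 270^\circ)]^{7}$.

By De Moivre: z^n = r^n(cos(nθ) + i sin(nθ))
= 3^7(cos(7*270°) + i sin(7*270°))
= 2187(cos 90° + i sin 90°)
= 2187i


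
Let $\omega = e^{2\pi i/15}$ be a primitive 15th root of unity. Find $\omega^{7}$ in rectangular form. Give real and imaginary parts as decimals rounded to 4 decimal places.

ω^7 = e^(2πi·7/15) = e^(i·14π/15)
= cos(14π/15) + i sin(14π/15)
= -0.9781 + 0.2079i


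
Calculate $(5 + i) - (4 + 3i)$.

(5 - 4) + (1 - 3)i = 1 - 2i


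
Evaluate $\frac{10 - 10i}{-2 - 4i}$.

Multiply numerator and denominator by conjugate (-2 + 4i):
= (10 - 10i)(-2 + 4i) / ((-2)^2 + (-4)^2)
= (20 + 60i) / 20
= 1 + 3i


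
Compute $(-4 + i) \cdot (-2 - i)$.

(a1*a2 - b1*b2) + (a1*b2 + b1*a2)i
= (8 - (-1)) + (4 + (-2))i
= 9 + 2i


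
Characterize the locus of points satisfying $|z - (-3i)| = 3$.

|z - z0| = r describes a circle centered at z0 with radius r
Here z0 = -3i and r = 3
Locus: Circle centered at (0, -3) with radius 3


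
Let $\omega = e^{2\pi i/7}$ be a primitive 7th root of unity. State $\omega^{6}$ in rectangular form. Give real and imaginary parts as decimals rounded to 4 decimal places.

ω^6 = e^(2πi·6/7) = e^(i·12π/7)
= cos(12π/7) + i sin(12π/7)
= 0.6235 - 0.7818i


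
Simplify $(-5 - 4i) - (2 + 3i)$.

(-5 - 2) + (-4 - 3)i = -7 - 7i


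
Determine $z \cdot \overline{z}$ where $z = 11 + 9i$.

z * conjugate(z) = |z|^2 = a^2 + b^2
= 11^2 + 9^2 = 202


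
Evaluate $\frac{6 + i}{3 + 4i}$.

Multiply numerator and denominator by conjugate (3 - 4i):
= (6 + i)(3 - 4i) / (3^2 + 4^2)
= (22 - 21i) / 25
= 22/25 - (21/25)i


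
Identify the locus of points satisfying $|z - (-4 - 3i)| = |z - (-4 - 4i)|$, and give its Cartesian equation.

|z - z1| = |z - z2| means z is equidistant from z1 and z2,
i.e. the perpendicular bisector of the segment from (-4, -3) to (-4, -4) (midpoint (-4, -7/2)).
With z = x + yi, square both sides:
(x - (-4))^2 + (y - (-3))^2 = (x - (-4))^2 + (y - (-4))^2
The x^2 and y^2 terms cancel: 0x + (-2)y = 32 - 25 = 7
Simplify: y = -7/2
Locus: Perpendicular bisector of the segment from (-4, -3) to (-4, -4): the line y = -7/2


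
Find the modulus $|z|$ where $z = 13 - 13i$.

|z| = sqrt(a^2 + b^2) = sqrt(13^2 + (-13)^2) = sqrt(338) = sqrt(338)


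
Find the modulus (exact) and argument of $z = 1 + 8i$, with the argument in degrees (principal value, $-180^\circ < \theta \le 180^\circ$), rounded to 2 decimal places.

|z| = sqrt(1^2 + 8^2) = sqrt(65)
arg(z) = arctan(b/a) = arctan(8/1) (quadrant-adjusted) = 82.87°


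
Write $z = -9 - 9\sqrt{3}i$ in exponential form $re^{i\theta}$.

r = |z| = sqrt((-9)^2 + (-9*sqrt(3))^2) = sqrt(81 + 243) = sqrt(324) = 18
θ = arctan(b/a) = arctan(-15.5885/-9) (quadrant-adjusted) = -120° = -2π/3
z = 18e^(-i*2π/3)


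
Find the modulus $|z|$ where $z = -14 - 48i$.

|z| = sqrt(a^2 + b^2) = sqrt((-14)^2 + (-48)^2) = sqrt(2500) = 50


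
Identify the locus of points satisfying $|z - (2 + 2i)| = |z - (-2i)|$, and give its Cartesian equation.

|z - z1| = |z - z2| means z is equidistant from z1 and z2,
i.e. the perpendicular bisector of the segment from (2, 2) to (0, -2) (midpoint (1, 0)).
With z = x + yi, square both sides:
(x - 2)^2 + (y - 2)^2 = (x - 0)^2 + (y - (-2))^2
The x^2 and y^2 terms cancel: -4x + (-8)y = 4 - 8 = -4
Simplify: x + 2y = 1
Locus: Perpendicular bisector of the segment from (2, 2) to (0, -2): the line x + 2y = 1


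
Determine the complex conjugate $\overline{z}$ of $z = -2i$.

If z = a + bi, then conjugate(z) = a - bi
conjugate(-2i) = 2i


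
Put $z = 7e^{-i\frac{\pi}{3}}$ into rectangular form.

a = r cos θ = 7 * 1/2 = 7/2
b = r sin θ = 7 * -sqrt(3)/2 = -7*sqrt(3)/2
z = 7/2 - (7*sqrt(3)/2)i


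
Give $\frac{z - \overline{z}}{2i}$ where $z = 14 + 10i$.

z - conjugate(z) = 2bi
(z - conjugate(z))/(2i) = 2bi/(2i) = b = 10


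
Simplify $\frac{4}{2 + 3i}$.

Multiply numerator and denominator by conjugate (2 - 3i):
= (4)(2 - 3i) / (2^2 + 3^2)
= (8 - 12i) / 13
= 8/13 - (12/13)i


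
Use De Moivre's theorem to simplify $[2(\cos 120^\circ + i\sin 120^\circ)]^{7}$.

By De Moivre: z^n = r^n(cos(nθ) + i sin(nθ))
= 2^7(cos(7*120°) + i sin(7*120°))
= 128(cos 120° + i sin 120°)
= -64 + 64*sqrt(3)i


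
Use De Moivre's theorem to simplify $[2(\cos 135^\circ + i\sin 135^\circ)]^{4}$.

By De Moivre: z^n = r^n(cos(nθ) + i sin(nθ))
= 2^4(cos(4*135°) + i sin(4*135°))
= 16(cos 180° + i sin 180°)
= -16


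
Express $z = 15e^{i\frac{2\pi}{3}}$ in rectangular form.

a = r cos θ = 15 * -1/2 = -15/2
b = r sin θ = 15 * sqrt(3)/2 = 15*sqrt(3)/2
z = -15/2 + (15*sqrt(3)/2)i


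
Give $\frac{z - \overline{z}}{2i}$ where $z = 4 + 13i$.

z - conjugate(z) = 2bi
(z - conjugate(z))/(2i) = 2bi/(2i) = b = 13


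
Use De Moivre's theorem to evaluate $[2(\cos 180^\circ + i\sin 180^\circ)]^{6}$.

By De Moivre: z^n = r^n(cos(nθ) + i sin(nθ))
= 2^6(cos(6*180°) + i sin(6*180°))
= 64(cos 0° + i sin 0°)
= 64


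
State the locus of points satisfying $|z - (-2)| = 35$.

|z - z0| = r describes a circle centered at z0 with radius r
Here z0 = -2 and r = 35
Locus: Circle centered at (-2, 0) with radius 35


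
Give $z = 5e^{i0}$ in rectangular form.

a = r cos θ = 5 * 1 = 5
b = r sin θ = 5 * 0 = 0
z = 5


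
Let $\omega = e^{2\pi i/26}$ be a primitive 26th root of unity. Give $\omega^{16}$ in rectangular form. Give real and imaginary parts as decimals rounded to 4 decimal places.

ω^16 = e^(2πi·16/26) = e^(i·16π/13)
= cos(16π/13) + i sin(16π/13)
= -0.7485 - 0.6631i


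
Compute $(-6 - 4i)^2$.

(a + bi)^2 = a^2 - b^2 + 2abi
= (-6)^2 - (-4)^2 + 2*(-6)*(-4)i
= 20 + 48i


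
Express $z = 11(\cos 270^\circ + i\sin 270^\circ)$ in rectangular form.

a = r cos θ = 11 * 0 = 0
b = r sin θ = 11 * -1 = -11
z = -11i


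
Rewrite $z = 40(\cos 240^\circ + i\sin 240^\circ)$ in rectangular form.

a = r cos θ = 40 * -1/2 = -20
b = r sin θ = 40 * -sqrt(3)/2 = -20*sqrt(3)
z = -20 - 20*sqrt(3)i


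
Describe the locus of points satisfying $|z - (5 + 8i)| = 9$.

|z - z0| = r describes a circle centered at z0 with radius r
Here z0 = 5 + 8i and r = 9
Locus: Circle centered at (5, 8) with radius 9


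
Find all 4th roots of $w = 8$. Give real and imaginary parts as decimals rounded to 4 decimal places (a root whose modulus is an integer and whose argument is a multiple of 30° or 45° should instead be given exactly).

|w| = 8, arg(w) = 0°
Root modulus = 8^(1/4) ≈ 1.681793
Root arguments: θ_k = (0° + 360°k)/4 for k = 0, 1, ..., 3
Compute each root as (root modulus)(cos θ_k + i sin θ_k) using full-precision intermediates, then round to 4 decimal places.
Roots: 1.6818, 1.6818i, -1.6818, -1.6818i


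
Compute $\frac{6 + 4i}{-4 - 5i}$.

Multiply numerator and denominator by conjugate (-4 + 5i):
= (6 + 4i)(-4 + 5i) / ((-4)^2 + (-5)^2)
= (-44 + 14i) / 41
= -44/41 + (14/41)i


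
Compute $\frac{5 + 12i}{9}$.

Divisor is real, so divide each part by 9:
= 5/9 + (4/3)i


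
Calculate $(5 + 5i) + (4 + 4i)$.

(5 + 4) + (5 + 4)i = 9 + 9i


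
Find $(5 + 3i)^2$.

(a + bi)^2 = a^2 - b^2 + 2abi
= 5^2 - 3^2 + 2*5*3i
= 16 + 30i


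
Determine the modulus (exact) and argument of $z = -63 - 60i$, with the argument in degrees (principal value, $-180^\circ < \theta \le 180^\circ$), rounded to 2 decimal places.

|z| = sqrt((-63)^2 + (-60)^2) = 87
arg(z) = arctan(b/a) = arctan(-60/-63) (quadrant-adjusted) = -136.40°


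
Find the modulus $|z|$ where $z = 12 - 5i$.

|z| = sqrt(a^2 + b^2) = sqrt(12^2 + (-5)^2) = sqrt(169) = 13


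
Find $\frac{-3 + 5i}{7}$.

Divisor is real, so divide each part by 7:
= -3/7 + (5/7)i


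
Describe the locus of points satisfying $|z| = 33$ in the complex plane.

|z| = 33 means sqrt(x^2 + y^2) = 33
This is a circle of radius 33 centered at the origin


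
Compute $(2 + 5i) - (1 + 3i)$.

(2 - 1) + (5 - 3)i = 1 + 2i


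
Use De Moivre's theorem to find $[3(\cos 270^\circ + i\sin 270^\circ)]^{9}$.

By De Moivre: z^n = r^n(cos(nθ) + i sin(nθ))
= 3^9(cos(9*270°) + i sin(9*270°))
= 19683(cos 270° + i sin 270°)
= -19683i


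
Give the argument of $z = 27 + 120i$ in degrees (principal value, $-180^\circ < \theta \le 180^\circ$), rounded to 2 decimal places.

θ = arctan(b/a) = arctan(120/27) (quadrant-adjusted) = 77.32°


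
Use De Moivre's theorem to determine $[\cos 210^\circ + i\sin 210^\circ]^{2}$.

By De Moivre: z^n = r^n(cos(nθ) + i sin(nθ))
= 1^2(cos(2*210°) + i sin(2*210°))
= 1(cos 60° + i sin 60°)
= 1/2 + (sqrt(3)/2)i


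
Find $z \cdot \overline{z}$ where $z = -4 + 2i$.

z * conjugate(z) = |z|^2 = a^2 + b^2
= (-4)^2 + 2^2 = 20


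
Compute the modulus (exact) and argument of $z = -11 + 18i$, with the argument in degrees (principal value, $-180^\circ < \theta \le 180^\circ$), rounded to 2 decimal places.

|z| = sqrt((-11)^2 + 18^2) = sqrt(445)
arg(z) = arctan(b/a) = arctan(18/-11) (quadrant-adjusted) = 121.43°


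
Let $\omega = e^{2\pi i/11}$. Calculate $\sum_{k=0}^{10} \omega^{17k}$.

Let ζ = ω^17 = e^(2πi·17/11). Since 11 ∤ 17, ζ ≠ 1.
Sum = Σ_{k=0}^{10} ζ^k = (ζ^11 - 1)/(ζ - 1) = (ω^{17·11} - 1)/(ζ - 1) = (1 - 1)/(ζ - 1) = 0


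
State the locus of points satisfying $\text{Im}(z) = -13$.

Im(z) = y where z = x + yi; the equation y = -13 is satisfied by all points with that y-coordinate
Locus: Horizontal line y = -13


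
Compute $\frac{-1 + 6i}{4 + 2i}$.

Multiply numerator and denominator by conjugate (4 - 2i):
= (-1 + 6i)(4 - 2i) / (4^2 + 2^2)
= (8 + 26i) / 20
Divide through by 2: (4 + 13i) / 10
= 2/5 + (13/10)i


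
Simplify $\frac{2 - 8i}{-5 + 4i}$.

Multiply numerator and denominator by conjugate (-5 - 4i):
= (2 - 8i)(-5 - 4i) / ((-5)^2 + 4^2)
= (-42 + 32i) / 41
= -42/41 + (32/41)i


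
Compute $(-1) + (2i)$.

(-1 + 0) + (0 + 2)i = -1 + 2i


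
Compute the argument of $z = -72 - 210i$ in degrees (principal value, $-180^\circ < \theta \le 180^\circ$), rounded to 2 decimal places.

θ = arctan(b/a) = arctan(-210/-72) (quadrant-adjusted) = -108.92°


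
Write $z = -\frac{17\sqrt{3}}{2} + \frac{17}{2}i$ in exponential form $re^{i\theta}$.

r = |z| = sqrt((-17*sqrt(3)/2)^2 + (17/2)^2) = sqrt(867/4 + 289/4) = sqrt(289) = 17
θ = arctan(b/a) = arctan(8.5/-14.7224) (quadrant-adjusted) = 150° = 5π/6
z = 17e^(i*5π/6)


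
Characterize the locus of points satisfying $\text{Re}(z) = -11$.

Re(z) = x where z = x + yi; the equation x = -11 is satisfied by all points with that x-coordinate
Locus: Vertical line x = -11


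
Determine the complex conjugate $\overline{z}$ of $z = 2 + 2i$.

If z = a + bi, then conjugate(z) = a - bi
conjugate(2 + 2i) = 2 - 2i


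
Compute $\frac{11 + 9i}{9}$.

Divisor is real, so divide each part by 9:
= 11/9 + i


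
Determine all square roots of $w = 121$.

|w| = 121, arg(w) = 0°
Root modulus = 121^(1/2) = 11
Root arguments: θ_k = (0° + 360°k)/2 for k = 0, 1, ..., 1
Roots: 11, -11


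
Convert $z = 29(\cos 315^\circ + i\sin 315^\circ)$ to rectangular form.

a = r cos θ = 29 * sqrt(2)/2 = 29*sqrt(2)/2
b = r sin θ = 29 * -sqrt(2)/2 = -29*sqrt(2)/2
z = 29*sqrt(2)/2 - (29*sqrt(2)/2)i


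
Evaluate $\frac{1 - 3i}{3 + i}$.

Multiply numerator and denominator by conjugate (3 - i):
= (1 - 3i)(3 - i) / (3^2 + 1^2)
= (-10i) / 10
= -i


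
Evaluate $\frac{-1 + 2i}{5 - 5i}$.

Multiply numerator and denominator by conjugate (5 + 5i):
= (-1 + 2i)(5 + 5i) / (5^2 + (-5)^2)
= (-15 + 5i) / 50
Divide through by 5: (-3 + i) / 10
= -3/10 + (1/10)i


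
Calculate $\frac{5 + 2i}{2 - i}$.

Multiply numerator and denominator by conjugate (2 + i):
= (5 + 2i)(2 + i) / (2^2 + (-1)^2)
= (8 + 9i) / 5
= 8/5 + (9/5)i


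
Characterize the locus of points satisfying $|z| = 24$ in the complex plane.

|z| = 24 means sqrt(x^2 + y^2) = 24
This is a circle of radius 24 centered at the origin


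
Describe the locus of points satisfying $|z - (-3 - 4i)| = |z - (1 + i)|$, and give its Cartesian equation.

|z - z1| = |z - z2| means z is equidistant from z1 and z2,
i.e. the perpendicular bisector of the segment from (-3, -4) to (1, 1) (midpoint (-1, -3/2)).
With z = x + yi, square both sides:
(x - (-3))^2 + (y - (-4))^2 = (x - 1)^2 + (y - 1)^2
The x^2 and y^2 terms cancel: 8x + 10y = 2 - 25 = -23
Simplify: 8x + 10y = -23
Locus: Perpendicular bisector of the segment from (-3, -4) to (1, 1): the line 8x + 10y = -23


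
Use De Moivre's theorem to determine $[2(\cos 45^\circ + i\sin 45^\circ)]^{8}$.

By De Moivre: z^n = r^n(cos(nθ) + i sin(nθ))
= 2^8(cos(8*45°) + i sin(8*45°))
= 256(cos 0° + i sin 0°)
= 256


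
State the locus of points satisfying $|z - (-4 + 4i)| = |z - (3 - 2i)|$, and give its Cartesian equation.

|z - z1| = |z - z2| means z is equidistant from z1 and z2,
i.e. the perpendicular bisector of the segment from (-4, 4) to (3, -2) (midpoint (-1/2, 1)).
With z = x + yi, square both sides:
(x - (-4))^2 + (y - 4)^2 = (x - 3)^2 + (y - (-2))^2
The x^2 and y^2 terms cancel: 14x + (-12)y = 13 - 32 = -19
Simplify: 14x - 12y = -19
Locus: Perpendicular bisector of the segment from (-4, 4) to (3, -2): the line 14x - 12y = -19


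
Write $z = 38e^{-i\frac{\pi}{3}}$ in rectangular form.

a = r cos θ = 38 * 1/2 = 19
b = r sin θ = 38 * -sqrt(3)/2 = -19*sqrt(3)
z = 19 - 19*sqrt(3)i


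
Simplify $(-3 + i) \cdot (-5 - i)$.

(a1*a2 - b1*b2) + (a1*b2 + b1*a2)i
= (15 - (-1)) + (3 + (-5))i
= 16 - 2i


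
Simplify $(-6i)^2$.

(a + bi)^2 = a^2 - b^2 + 2abi
= 0^2 - (-6)^2 + 2*0*(-6)i
= -36


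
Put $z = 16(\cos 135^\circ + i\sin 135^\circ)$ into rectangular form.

a = r cos θ = 16 * -sqrt(2)/2 = -8*sqrt(2)
b = r sin θ = 16 * sqrt(2)/2 = 8*sqrt(2)
z = -8*sqrt(2) + 8*sqrt(2)i


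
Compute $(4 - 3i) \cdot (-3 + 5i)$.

(a1*a2 - b1*b2) + (a1*b2 + b1*a2)i
= (-12 - (-15)) + (20 + 9)i
= 3 + 29i


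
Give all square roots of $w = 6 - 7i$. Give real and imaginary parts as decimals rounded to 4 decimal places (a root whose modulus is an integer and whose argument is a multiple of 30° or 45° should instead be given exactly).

|w| = sqrt(85) ≈ 9.219544, arg(w) ≈ 310.601295°
Root modulus = sqrt(85)^(1/2) ≈ 3.036370
Root arguments: θ_k = (arg(w) + 360°k)/2 for k = 0, 1, ..., 1
Compute each root as (root modulus)(cos θ_k + i sin θ_k) using full-precision intermediates, then round to 4 decimal places.
Roots: -2.7586 + 1.2688i, 2.7586 - 1.2688i


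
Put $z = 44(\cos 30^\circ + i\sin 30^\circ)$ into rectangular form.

a = r cos θ = 44 * sqrt(3)/2 = 22*sqrt(3)
b = r sin θ = 44 * 1/2 = 22
z = 22*sqrt(3) + 22i


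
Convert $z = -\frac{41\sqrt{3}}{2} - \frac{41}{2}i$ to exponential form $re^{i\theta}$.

r = |z| = sqrt((-41*sqrt(3)/2)^2 + (-41/2)^2) = sqrt(5043/4 + 1681/4) = sqrt(1681) = 41
θ = arctan(b/a) = arctan(-20.5/-35.507) (quadrant-adjusted) = -150° = -5π/6
z = 41e^(-i*5π/6)


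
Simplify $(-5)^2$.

(a + bi)^2 = a^2 - b^2 + 2abi
= (-5)^2 - 0^2 + 2*(-5)*0i
= 25


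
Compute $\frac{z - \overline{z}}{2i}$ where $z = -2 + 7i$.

z - conjugate(z) = 2bi
(z - conjugate(z))/(2i) = 2bi/(2i) = b = 7


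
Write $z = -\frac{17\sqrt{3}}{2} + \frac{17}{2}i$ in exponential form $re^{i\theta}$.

r = |z| = sqrt((-17*sqrt(3)/2)^2 + (17/2)^2) = sqrt(867/4 + 289/4) = sqrt(289) = 17
θ = arctan(b/a) = arctan(8.5/-14.7224) (quadrant-adjusted) = 150° = 5π/6
z = 17e^(i*5π/6)


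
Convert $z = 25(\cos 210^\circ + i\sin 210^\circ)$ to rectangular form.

a = r cos θ = 25 * -sqrt(3)/2 = -25*sqrt(3)/2
b = r sin θ = 25 * -1/2 = -25/2
z = -25*sqrt(3)/2 - (25/2)i


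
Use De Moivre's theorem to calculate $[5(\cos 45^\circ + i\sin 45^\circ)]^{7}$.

By De Moivre: z^n = r^n(cos(nθ) + i sin(nθ))
= 5^7(cos(7*45°) + i sin(7*45°))
= 78125(cos 315° + i sin 315°)
= 78125*sqrt(2)/2 - (78125*sqrt(2)/2)i


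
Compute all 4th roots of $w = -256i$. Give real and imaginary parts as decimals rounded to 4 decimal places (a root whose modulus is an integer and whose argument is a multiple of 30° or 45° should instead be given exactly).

|w| = 256, arg(w) = 270°
Root modulus = 256^(1/4) = 4
Root arguments: θ_k = (270° + 360°k)/4 for k = 0, 1, ..., 3
Compute each root as (root modulus)(cos θ_k + i sin θ_k) using full-precision intermediates, then round to 4 decimal places.
Roots: 1.5307 + 3.6955i, -3.6955 + 1.5307i, -1.5307 - 3.6955i, 3.6955 - 1.5307i


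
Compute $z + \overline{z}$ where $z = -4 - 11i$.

z + conjugate(z) = (a + bi) + (a - bi) = 2a
= 2 * (-4) = -8


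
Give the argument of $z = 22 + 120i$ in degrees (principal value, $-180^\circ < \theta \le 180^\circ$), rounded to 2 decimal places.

θ = arctan(b/a) = arctan(120/22) (quadrant-adjusted) = 79.61°


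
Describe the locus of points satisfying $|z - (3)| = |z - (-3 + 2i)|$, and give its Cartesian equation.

|z - z1| = |z - z2| means z is equidistant from z1 and z2,
i.e. the perpendicular bisector of the segment from (3, 0) to (-3, 2) (midpoint (0, 1)).
With z = x + yi, square both sides:
(x - 3)^2 + (y - 0)^2 = (x - (-3))^2 + (y - 2)^2
The x^2 and y^2 terms cancel: -12x + 4y = 13 - 9 = 4
Simplify: 3x - y = -1
Locus: Perpendicular bisector of the segment from (3, 0) to (-3, 2): the line 3x - y = -1


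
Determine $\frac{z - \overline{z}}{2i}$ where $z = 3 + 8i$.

z - conjugate(z) = 2bi
(z - conjugate(z))/(2i) = 2bi/(2i) = b = 8


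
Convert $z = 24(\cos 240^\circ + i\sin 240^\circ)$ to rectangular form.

a = r cos θ = 24 * -1/2 = -12
b = r sin θ = 24 * -sqrt(3)/2 = -12*sqrt(3)
z = -12 - 12*sqrt(3)i


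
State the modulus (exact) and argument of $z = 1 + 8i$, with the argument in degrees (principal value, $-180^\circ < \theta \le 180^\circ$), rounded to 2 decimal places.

|z| = sqrt(1^2 + 8^2) = sqrt(65)
arg(z) = arctan(b/a) = arctan(8/1) (quadrant-adjusted) = 82.87°


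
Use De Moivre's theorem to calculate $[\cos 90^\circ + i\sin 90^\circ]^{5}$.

By De Moivre: z^n = r^n(cos(nθ) + i sin(nθ))
= 1^5(cos(5*90°) + i sin(5*90°))
= 1(cos 90° + i sin 90°)
= i


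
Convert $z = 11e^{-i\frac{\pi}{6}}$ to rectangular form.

a = r cos θ = 11 * sqrt(3)/2 = 11*sqrt(3)/2
b = r sin θ = 11 * -1/2 = -11/2
z = 11*sqrt(3)/2 - (11/2)i


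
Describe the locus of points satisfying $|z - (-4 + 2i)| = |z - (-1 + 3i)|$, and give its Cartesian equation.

|z - z1| = |z - z2| means z is equidistant from z1 and z2,
i.e. the perpendicular bisector of the segment from (-4, 2) to (-1, 3) (midpoint (-5/2, 5/2)).
With z = x + yi, square both sides:
(x - (-4))^2 + (y - 2)^2 = (x - (-1))^2 + (y - 3)^2
The x^2 and y^2 terms cancel: 6x + 2y = 10 - 20 = -10
Simplify: 3x + y = -5
Locus: Perpendicular bisector of the segment from (-4, 2) to (-1, 3): the line 3x + y = -5


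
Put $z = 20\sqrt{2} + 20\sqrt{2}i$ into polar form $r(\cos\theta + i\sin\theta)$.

r = |z| = sqrt(a^2 + b^2) = sqrt((20*sqrt(2))^2 + (20*sqrt(2))^2) = sqrt(800 + 800) = sqrt(1600) = 40
θ = arctan(b/a) = arctan(28.2843/28.2843) (quadrant-adjusted) = 45°
z = 40(cos 45° + i sin 45°)


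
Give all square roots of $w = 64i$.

|w| = 64, arg(w) = 90°
Root modulus = 64^(1/2) = 8
Root arguments: θ_k = (90° + 360°k)/2 for k = 0, 1, ..., 1
Roots: 4*sqrt(2) + 4*sqrt(2)i, -4*sqrt(2) - 4*sqrt(2)i


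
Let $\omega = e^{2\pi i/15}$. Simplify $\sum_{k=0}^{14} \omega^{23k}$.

Let ζ = ω^23 = e^(2πi·23/15). Since 15 ∤ 23, ζ ≠ 1.
Sum = Σ_{k=0}^{14} ζ^k = (ζ^15 - 1)/(ζ - 1) = (ω^{23·15} - 1)/(ζ - 1) = (1 - 1)/(ζ - 1) = 0


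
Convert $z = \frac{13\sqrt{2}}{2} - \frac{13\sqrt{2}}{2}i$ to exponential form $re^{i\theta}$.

r = |z| = sqrt((13*sqrt(2)/2)^2 + (-13*sqrt(2)/2)^2) = sqrt(169/2 + 169/2) = sqrt(169) = 13
θ = arctan(b/a) = arctan(-9.1924/9.1924) (quadrant-adjusted) = -45° = -π/4
z = 13e^(-i*π/4)


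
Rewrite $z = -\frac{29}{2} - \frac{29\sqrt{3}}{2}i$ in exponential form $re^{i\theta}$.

r = |z| = sqrt((-29/2)^2 + (-29*sqrt(3)/2)^2) = sqrt(841/4 + 2523/4) = sqrt(841) = 29
θ = arctan(b/a) = arctan(-25.1147/-14.5) (quadrant-adjusted) = -120° = -2π/3
z = 29e^(-i*2π/3)


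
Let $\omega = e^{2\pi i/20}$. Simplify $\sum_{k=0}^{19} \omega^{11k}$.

Let ζ = ω^11 = e^(2πi·11/20). Since 20 ∤ 11, ζ ≠ 1.
Sum = Σ_{k=0}^{19} ζ^k = (ζ^20 - 1)/(ζ - 1) = (ω^{11·20} - 1)/(ζ - 1) = (1 - 1)/(ζ - 1) = 0


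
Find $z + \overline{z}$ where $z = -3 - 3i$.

z + conjugate(z) = (a + bi) + (a - bi) = 2a
= 2 * (-3) = -6


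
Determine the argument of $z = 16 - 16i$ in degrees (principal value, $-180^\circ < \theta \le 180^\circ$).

θ = arctan(b/a) = arctan(-16/16) (quadrant-adjusted) = -45°


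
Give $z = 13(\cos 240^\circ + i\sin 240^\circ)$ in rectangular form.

a = r cos θ = 13 * -1/2 = -13/2
b = r sin θ = 13 * -sqrt(3)/2 = -13*sqrt(3)/2
z = -13/2 - (13*sqrt(3)/2)i


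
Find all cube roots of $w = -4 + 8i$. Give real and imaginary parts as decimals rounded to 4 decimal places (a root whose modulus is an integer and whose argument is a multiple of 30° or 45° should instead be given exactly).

|w| = sqrt(80) ≈ 8.944272, arg(w) ≈ 116.565051°
Root modulus = sqrt(80)^(1/3) ≈ 2.075782
Root arguments: θ_k = (arg(w) + 360°k)/3 for k = 0, 1, ..., 2
Compute each root as (root modulus)(cos θ_k + i sin θ_k) using full-precision intermediates, then round to 4 decimal places.
Roots: 1.6165 + 1.3022i, -1.9360 + 0.7488i, 0.3195 - 2.0510i


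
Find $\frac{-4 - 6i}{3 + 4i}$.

Multiply numerator and denominator by conjugate (3 - 4i):
= (-4 - 6i)(3 - 4i) / (3^2 + 4^2)
= (-36 - 2i) / 25
= -36/25 - (2/25)i


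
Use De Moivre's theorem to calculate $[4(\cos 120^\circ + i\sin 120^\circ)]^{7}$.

By De Moivre: z^n = r^n(cos(nθ) + i sin(nθ))
= 4^7(cos(7*120°) + i sin(7*120°))
= 16384(cos 120° + i sin 120°)
= -8192 + 8192*sqrt(3)i


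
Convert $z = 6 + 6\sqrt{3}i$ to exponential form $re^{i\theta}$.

r = |z| = sqrt((6)^2 + (6*sqrt(3))^2) = sqrt(36 + 108) = sqrt(144) = 12
θ = arctan(b/a) = arctan(10.3923/6) (quadrant-adjusted) = 60° = π/3
z = 12e^(i*π/3)


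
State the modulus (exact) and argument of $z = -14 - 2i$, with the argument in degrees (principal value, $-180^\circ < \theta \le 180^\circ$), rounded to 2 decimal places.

|z| = sqrt((-14)^2 + (-2)^2) = sqrt(200)
arg(z) = arctan(b/a) = arctan(-2/-14) (quadrant-adjusted) = -171.87°


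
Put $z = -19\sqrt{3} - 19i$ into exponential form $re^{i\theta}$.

r = |z| = sqrt((-19*sqrt(3))^2 + (-19)^2) = sqrt(1083 + 361) = sqrt(1444) = 38
θ = arctan(b/a) = arctan(-19/-32.909) (quadrant-adjusted) = -150° = -5π/6
z = 38e^(-i*5π/6)


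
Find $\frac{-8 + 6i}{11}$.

Divisor is real, so divide each part by 11:
= -8/11 + (6/11)i


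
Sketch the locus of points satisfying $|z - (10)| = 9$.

|z - z0| = r describes a circle centered at z0 with radius r
Here z0 = 10 and r = 9
Locus: Circle centered at (10, 0) with radius 9


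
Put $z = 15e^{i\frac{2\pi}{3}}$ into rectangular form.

a = r cos θ = 15 * -1/2 = -15/2
b = r sin θ = 15 * sqrt(3)/2 = 15*sqrt(3)/2
z = -15/2 + (15*sqrt(3)/2)i


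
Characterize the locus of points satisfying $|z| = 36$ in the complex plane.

|z| = 36 means sqrt(x^2 + y^2) = 36
This is a circle of radius 36 centered at the origin


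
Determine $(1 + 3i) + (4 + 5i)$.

(1 + 4) + (3 + 5)i = 5 + 8i


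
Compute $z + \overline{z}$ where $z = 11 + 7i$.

z + conjugate(z) = (a + bi) + (a - bi) = 2a
= 2 * 11 = 22


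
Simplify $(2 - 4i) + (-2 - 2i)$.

(2 + (-2)) + (-4 + (-2))i = -6i


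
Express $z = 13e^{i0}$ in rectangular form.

a = r cos θ = 13 * 1 = 13
b = r sin θ = 13 * 0 = 0
z = 13


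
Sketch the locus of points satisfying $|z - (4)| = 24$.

|z - z0| = r describes a circle centered at z0 with radius r
Here z0 = 4 and r = 24
Locus: Circle centered at (4, 0) with radius 24


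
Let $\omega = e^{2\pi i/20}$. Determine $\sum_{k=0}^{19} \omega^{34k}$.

Let ζ = ω^34 = e^(2πi·34/20). Since 20 ∤ 34, ζ ≠ 1.
Sum = Σ_{k=0}^{19} ζ^k = (ζ^20 - 1)/(ζ - 1) = (ω^{34·20} - 1)/(ζ - 1) = (1 - 1)/(ζ - 1) = 0


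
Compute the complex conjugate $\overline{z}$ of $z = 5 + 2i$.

If z = a + bi, then conjugate(z) = a - bi
conjugate(5 + 2i) = 5 - 2i


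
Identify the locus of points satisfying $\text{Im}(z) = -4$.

Im(z) = y where z = x + yi; the equation y = -4 is satisfied by all points with that y-coordinate
Locus: Horizontal line y = -4


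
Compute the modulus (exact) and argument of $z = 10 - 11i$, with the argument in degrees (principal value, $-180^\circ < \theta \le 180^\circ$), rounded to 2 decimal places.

|z| = sqrt(10^2 + (-11)^2) = sqrt(221)
arg(z) = arctan(b/a) = arctan(-11/10) (quadrant-adjusted) = -47.73°


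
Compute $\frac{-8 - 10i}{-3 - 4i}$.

Multiply numerator and denominator by conjugate (-3 + 4i):
= (-8 - 10i)(-3 + 4i) / ((-3)^2 + (-4)^2)
= (64 - 2i) / 25
= 64/25 - (2/25)i


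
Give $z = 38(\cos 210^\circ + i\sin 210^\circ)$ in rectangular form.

a = r cos θ = 38 * -sqrt(3)/2 = -19*sqrt(3)
b = r sin θ = 38 * -1/2 = -19
z = -19*sqrt(3) - 19i


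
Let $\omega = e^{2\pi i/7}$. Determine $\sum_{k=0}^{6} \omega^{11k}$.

Let ζ = ω^11 = e^(2πi·11/7). Since 7 ∤ 11, ζ ≠ 1.
Sum = Σ_{k=0}^{6} ζ^k = (ζ^7 - 1)/(ζ - 1) = (ω^{11·7} - 1)/(ζ - 1) = (1 - 1)/(ζ - 1) = 0


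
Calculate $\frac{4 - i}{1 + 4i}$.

Multiply numerator and denominator by conjugate (1 - 4i):
= (4 - i)(1 - 4i) / (1^2 + 4^2)
= (-17i) / 17
= -i
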